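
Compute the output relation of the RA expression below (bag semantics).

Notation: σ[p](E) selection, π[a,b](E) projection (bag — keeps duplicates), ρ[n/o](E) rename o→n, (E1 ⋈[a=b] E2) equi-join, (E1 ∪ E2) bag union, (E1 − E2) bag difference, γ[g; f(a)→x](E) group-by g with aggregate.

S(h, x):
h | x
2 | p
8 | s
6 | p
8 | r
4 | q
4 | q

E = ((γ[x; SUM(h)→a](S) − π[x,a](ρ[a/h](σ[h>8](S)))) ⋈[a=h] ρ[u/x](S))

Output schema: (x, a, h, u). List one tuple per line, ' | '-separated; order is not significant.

Per-node cardinality:
  S → 6
  γ[x; SUM(h)→a](S) → 4
  S → 6
  σ[h>8](S) → 0
  ρ[a/h](σ[h>8](S)) → 0
  π[x,a](ρ[a/h](σ[h>8](S))) → 0
  (γ[x; SUM(h)→a](S) − π[x,a](ρ[a/h](σ[h>8](S)))) → 4
  S → 6
  ρ[u/x](S) → 6
  ((γ[x; SUM(h)→a](S) − π[x,a](ρ[a/h](σ[h>8](S)))) ⋈[a=h] ρ[u/x](S)) → 8

== RESULT ==
x | a | h | u
p | 8 | 8 | r
p | 8 | 8 | s
q | 8 | 8 | r
q | 8 | 8 | s
r | 8 | 8 | r
r | 8 | 8 | s
s | 8 | 8 | r
s | 8 | 8 | s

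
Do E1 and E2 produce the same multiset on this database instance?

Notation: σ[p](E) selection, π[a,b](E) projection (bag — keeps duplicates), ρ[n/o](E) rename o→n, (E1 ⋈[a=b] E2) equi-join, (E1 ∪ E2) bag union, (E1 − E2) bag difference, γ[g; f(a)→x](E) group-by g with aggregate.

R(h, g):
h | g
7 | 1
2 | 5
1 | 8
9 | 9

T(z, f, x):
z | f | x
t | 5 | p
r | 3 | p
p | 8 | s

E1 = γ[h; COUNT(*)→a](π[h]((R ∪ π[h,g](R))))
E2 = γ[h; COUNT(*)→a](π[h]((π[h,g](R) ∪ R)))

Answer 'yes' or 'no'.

E1 row counts bottom-up:
  R → 4
  R → 4
  π[h,g](R) → 4
  (R ∪ π[h,g](R)) → 8
  π[h]((R ∪ π[h,g](R))) → 8
  γ[h; COUNT(*)→a](π[h]((R ∪ π[h,g](R)))) → 4
E2 row counts bottom-up:
  R → 4
  π[h,g](R) → 4
  R → 4
  (π[h,g](R) ∪ R) → 8
  π[h]((π[h,g](R) ∪ R)) → 8
  γ[h; COUNT(*)→a](π[h]((π[h,g](R) ∪ R))) → 4

E1 and E2 produce the same multiset:
h | a
1 | 2
2 | 2
7 | 2
9 | 2

yes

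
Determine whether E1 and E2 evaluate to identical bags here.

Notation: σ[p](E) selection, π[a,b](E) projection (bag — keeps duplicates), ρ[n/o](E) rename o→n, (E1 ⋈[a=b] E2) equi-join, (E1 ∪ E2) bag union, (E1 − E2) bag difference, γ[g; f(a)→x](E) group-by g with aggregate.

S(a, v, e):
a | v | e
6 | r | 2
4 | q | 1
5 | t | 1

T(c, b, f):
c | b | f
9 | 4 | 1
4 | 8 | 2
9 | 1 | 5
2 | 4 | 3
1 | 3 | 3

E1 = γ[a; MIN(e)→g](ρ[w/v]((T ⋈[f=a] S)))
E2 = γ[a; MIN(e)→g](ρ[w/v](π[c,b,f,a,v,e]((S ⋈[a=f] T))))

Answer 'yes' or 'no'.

E1 per-node cardinality:
  T → 5
  S → 3
  (T ⋈[f=a] S) → 1
  ρ[w/v]((T ⋈[f=a] S)) → 1
  γ[a; MIN(e)→g](ρ[w/v]((T ⋈[f=a] S))) → 1
E2 per-node cardinality:
  S → 3
  T → 5
  (S ⋈[a=f] T) → 1
  π[c,b,f,a,v,e]((S ⋈[a=f] T)) → 1
  ρ[w/v](π[c,b,f,a,v,e]((S ⋈[a=f] T))) → 1
  γ[a; MIN(e)→g](ρ[w/v](π[c,b,f,a,v,e]((S ⋈[a=f] T)))) → 1

E1 and E2 produce the same multiset:
a | g
5 | 1

yes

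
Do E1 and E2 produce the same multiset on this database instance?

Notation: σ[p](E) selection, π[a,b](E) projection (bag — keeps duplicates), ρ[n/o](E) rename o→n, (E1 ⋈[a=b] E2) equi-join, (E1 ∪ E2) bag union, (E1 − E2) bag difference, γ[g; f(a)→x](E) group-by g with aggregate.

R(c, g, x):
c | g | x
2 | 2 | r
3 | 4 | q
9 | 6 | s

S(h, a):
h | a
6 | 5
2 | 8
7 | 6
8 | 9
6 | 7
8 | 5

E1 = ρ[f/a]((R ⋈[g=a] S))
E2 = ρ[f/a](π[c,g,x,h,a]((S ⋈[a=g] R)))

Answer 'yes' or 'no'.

E1 stepwise |·|:
  R → 3
  S → 6
  (R ⋈[g=a] S) → 1
  ρ[f/a]((R ⋈[g=a] S)) → 1
E2 stepwise |·|:
  S → 6
  R → 3
  (S ⋈[a=g] R) → 1
  π[c,g,x,h,a]((S ⋈[a=g] R)) → 1
  ρ[f/a](π[c,g,x,h,a]((S ⋈[a=g] R))) → 1

E1 and E2 produce the same multiset:
c | g | x | h | f
9 | 6 | s | 7 | 6

yes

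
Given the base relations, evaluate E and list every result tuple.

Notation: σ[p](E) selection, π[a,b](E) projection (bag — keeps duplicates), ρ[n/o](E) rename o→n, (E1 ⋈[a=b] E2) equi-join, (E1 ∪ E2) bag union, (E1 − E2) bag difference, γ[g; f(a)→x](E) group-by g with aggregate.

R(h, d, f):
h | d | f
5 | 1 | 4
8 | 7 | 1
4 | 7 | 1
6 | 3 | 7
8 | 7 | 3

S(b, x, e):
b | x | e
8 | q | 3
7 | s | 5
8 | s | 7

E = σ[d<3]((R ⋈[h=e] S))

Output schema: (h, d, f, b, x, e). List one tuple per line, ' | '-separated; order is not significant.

Row counts bottom-up:
  R → 5
  S → 3
  (R ⋈[h=e] S) → 1
  σ[d<3]((R ⋈[h=e] S)) → 1

== RESULT ==
h | d | f | b | x | e
5 | 1 | 4 | 7 | s | 5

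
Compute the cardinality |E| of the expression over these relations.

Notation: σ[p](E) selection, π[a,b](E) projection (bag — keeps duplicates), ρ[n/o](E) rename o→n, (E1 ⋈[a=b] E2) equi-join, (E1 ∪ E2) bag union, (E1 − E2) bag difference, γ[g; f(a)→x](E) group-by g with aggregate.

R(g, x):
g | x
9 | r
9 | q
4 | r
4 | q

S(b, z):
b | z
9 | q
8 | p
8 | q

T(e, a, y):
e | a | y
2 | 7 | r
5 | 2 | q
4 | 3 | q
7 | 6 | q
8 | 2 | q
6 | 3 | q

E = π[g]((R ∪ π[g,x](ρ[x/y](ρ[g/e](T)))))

Per-node cardinality:
  R → 4
  T → 6
  ρ[g/e](T) → 6
  ρ[x/y](ρ[g/e](T)) → 6
  π[g,x](ρ[x/y](ρ[g/e](T))) → 6
  (R ∪ π[g,x](ρ[x/y](ρ[g/e](T)))) → 10
  π[g]((R ∪ π[g,x](ρ[x/y](ρ[g/e](T))))) → 10

|E| = 10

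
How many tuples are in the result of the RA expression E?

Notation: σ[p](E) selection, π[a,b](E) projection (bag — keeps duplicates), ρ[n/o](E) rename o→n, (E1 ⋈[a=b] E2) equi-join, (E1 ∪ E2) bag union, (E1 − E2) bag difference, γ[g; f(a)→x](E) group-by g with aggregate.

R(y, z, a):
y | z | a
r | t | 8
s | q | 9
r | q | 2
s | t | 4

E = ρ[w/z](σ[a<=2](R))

Stepwise |·|:
  R → 4
  σ[a<=2](R) → 1
  ρ[w/z](σ[a<=2](R)) → 1

|E| = 1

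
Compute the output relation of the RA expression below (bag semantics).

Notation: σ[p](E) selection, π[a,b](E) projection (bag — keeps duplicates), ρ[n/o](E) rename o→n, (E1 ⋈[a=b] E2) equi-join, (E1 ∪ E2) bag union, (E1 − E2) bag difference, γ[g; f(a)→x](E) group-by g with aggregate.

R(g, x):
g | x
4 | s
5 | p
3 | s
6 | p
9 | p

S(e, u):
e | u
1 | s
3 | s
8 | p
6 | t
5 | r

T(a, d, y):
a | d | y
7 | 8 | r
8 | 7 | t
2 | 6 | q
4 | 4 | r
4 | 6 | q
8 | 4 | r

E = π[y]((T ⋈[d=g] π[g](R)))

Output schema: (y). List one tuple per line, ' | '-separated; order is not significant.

Per-node cardinality:
  T → 6
  R → 5
  π[g](R) → 5
  (T ⋈[d=g] π[g](R)) → 4
  π[y]((T ⋈[d=g] π[g](R))) → 4

== RESULT ==
y
q
q
r
r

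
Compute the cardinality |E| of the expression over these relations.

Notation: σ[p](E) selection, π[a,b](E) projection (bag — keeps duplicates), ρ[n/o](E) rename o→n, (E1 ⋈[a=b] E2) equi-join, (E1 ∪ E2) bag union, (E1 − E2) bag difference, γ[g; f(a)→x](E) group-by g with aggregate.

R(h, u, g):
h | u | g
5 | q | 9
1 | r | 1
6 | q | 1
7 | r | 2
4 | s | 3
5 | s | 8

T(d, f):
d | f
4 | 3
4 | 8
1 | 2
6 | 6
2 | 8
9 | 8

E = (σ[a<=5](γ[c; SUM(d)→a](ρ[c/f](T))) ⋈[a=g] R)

Subexpression sizes:
  T → 6
  ρ[c/f](T) → 6
  γ[c; SUM(d)→a](ρ[c/f](T)) → 4
  σ[a<=5](γ[c; SUM(d)→a](ρ[c/f](T))) → 2
  R → 6
  (σ[a<=5](γ[c; SUM(d)→a](ρ[c/f](T))) ⋈[a=g] R) → 2

|E| = 2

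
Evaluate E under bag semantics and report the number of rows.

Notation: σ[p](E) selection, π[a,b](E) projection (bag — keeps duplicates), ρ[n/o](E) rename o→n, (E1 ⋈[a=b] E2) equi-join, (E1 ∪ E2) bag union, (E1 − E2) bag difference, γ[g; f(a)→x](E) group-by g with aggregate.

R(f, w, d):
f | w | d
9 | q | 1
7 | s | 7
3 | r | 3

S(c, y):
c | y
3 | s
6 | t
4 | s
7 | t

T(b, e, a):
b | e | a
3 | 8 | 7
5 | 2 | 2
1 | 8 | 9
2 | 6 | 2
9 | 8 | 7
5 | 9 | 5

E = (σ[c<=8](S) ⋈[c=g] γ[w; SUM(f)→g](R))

Per-node cardinality:
  S → 4
  σ[c<=8](S) → 4
  R → 3
  γ[w; SUM(f)→g](R) → 3
  (σ[c<=8](S) ⋈[c=g] γ[w; SUM(f)→g](R)) → 2

|E| = 2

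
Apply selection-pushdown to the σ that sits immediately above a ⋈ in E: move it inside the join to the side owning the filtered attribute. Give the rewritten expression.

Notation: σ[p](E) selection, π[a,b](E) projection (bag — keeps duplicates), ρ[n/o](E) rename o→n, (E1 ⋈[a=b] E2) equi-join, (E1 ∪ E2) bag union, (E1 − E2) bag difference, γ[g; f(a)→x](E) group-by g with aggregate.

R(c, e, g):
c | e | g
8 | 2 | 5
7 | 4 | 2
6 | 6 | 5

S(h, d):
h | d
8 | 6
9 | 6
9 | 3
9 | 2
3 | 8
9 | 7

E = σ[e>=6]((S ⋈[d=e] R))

σ filters on e, owned by the right side.
E' = (S ⋈[d=e] σ[e>=6](R))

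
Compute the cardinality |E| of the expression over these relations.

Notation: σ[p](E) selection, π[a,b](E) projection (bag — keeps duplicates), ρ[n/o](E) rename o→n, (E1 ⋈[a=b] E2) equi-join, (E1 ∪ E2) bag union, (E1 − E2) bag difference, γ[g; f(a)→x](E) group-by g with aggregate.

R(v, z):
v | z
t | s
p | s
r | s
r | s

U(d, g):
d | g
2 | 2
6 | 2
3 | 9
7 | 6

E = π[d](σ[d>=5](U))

Row counts bottom-up:
  U → 4
  σ[d>=5](U) → 2
  π[d](σ[d>=5](U)) → 2

|E| = 2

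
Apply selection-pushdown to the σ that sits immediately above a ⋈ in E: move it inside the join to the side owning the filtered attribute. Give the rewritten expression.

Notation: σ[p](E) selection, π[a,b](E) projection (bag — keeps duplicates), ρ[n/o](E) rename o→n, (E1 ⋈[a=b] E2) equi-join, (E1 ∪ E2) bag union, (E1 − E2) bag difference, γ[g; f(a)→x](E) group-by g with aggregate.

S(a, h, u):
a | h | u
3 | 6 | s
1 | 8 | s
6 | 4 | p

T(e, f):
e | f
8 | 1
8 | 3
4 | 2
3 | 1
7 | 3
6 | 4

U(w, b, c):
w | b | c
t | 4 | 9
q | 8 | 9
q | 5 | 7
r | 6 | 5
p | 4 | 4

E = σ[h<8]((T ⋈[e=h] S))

σ filters on h, owned by the right side.
E' = (T ⋈[e=h] σ[h<8](S))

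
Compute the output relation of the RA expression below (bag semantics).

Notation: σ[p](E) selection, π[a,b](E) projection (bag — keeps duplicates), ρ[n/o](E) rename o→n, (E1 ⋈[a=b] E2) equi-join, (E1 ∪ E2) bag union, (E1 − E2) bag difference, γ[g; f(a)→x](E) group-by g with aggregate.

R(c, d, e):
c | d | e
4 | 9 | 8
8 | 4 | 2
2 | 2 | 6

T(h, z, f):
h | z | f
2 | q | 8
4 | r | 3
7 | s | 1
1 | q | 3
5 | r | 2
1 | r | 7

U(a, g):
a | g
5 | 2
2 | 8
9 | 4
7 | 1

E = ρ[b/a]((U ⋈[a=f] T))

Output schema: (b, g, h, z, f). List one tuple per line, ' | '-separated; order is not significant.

Per-node cardinality:
  U → 4
  T → 6
  (U ⋈[a=f] T) → 2
  ρ[b/a]((U ⋈[a=f] T)) → 2

== RESULT ==
b | g | h | z | f
2 | 8 | 5 | r | 2
7 | 1 | 1 | r | 7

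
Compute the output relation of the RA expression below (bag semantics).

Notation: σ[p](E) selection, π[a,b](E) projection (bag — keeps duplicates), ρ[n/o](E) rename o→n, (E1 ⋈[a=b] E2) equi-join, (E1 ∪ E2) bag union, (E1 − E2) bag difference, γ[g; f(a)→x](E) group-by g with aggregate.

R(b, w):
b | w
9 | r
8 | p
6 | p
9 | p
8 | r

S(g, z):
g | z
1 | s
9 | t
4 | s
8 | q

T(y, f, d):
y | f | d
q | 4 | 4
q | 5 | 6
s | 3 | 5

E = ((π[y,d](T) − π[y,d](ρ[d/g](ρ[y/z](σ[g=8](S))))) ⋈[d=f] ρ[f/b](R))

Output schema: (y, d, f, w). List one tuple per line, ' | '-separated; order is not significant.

Stepwise |·|:
  T → 3
  π[y,d](T) → 3
  S → 4
  σ[g=8](S) → 1
  ρ[y/z](σ[g=8](S)) → 1
  ρ[d/g](ρ[y/z](σ[g=8](S))) → 1
  π[y,d](ρ[d/g](ρ[y/z](σ[g=8](S)))) → 1
  (π[y,d](T) − π[y,d](ρ[d/g](ρ[y/z](σ[g=8](S))))) → 3
  R → 5
  ρ[f/b](R) → 5
  ((π[y,d](T) − π[y,d](ρ[d/g](ρ[y/z](σ[g=8](S))))) ⋈[d=f] ρ[f/b](R)) → 1

== RESULT ==
y | d | f | w
q | 6 | 6 | p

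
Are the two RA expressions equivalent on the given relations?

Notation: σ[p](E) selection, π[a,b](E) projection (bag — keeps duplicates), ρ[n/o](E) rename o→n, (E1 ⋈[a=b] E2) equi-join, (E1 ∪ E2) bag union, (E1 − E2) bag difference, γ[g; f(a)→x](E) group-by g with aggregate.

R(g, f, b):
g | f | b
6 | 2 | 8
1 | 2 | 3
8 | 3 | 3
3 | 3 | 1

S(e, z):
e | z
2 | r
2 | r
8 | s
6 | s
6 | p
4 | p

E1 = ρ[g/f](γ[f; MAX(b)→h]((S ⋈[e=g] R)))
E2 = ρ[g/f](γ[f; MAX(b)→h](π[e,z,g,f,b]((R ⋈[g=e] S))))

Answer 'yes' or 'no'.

E1 subexpression sizes:
  S → 6
  R → 4
  (S ⋈[e=g] R) → 3
  γ[f; MAX(b)→h]((S ⋈[e=g] R)) → 2
  ρ[g/f](γ[f; MAX(b)→h]((S ⋈[e=g] R))) → 2
E2 subexpression sizes:
  R → 4
  S → 6
  (R ⋈[g=e] S) → 3
  π[e,z,g,f,b]((R ⋈[g=e] S)) → 3
  γ[f; MAX(b)→h](π[e,z,g,f,b]((R ⋈[g=e] S))) → 2
  ρ[g/f](γ[f; MAX(b)→h](π[e,z,g,f,b]((R ⋈[g=e] S)))) → 2

E1 and E2 produce the same multiset:
g | h
2 | 8
3 | 3

yes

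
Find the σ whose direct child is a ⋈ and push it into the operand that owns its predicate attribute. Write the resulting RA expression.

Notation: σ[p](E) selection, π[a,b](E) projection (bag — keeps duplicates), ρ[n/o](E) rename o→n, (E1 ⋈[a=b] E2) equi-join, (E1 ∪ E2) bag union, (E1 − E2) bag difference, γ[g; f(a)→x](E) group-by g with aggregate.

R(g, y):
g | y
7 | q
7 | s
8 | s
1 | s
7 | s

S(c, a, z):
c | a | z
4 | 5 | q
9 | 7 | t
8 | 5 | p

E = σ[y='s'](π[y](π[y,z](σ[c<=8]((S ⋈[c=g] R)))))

σ filters on c, owned by the left side.
E' = σ[y='s'](π[y](π[y,z]((σ[c<=8](S) ⋈[c=g] R))))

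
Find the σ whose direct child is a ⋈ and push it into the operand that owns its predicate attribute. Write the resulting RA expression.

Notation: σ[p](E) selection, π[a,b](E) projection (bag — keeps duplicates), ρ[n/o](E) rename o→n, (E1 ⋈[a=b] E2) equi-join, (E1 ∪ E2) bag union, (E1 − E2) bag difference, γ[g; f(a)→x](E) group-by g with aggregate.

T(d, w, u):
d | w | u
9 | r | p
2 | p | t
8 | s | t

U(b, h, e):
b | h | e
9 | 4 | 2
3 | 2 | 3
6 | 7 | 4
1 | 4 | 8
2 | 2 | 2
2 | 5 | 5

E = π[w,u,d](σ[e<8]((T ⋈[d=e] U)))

σ filters on e, owned by the right side.
E' = π[w,u,d]((T ⋈[d=e] σ[e<8](U)))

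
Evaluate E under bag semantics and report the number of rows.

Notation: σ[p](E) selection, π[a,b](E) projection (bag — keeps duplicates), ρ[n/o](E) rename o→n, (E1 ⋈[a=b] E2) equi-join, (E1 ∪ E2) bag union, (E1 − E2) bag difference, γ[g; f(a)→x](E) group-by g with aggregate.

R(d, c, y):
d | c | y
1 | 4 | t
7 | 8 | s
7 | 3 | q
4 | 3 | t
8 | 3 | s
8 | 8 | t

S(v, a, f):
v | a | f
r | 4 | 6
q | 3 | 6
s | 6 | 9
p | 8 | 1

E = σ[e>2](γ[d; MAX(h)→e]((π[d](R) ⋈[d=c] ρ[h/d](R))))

Row counts bottom-up:
  R → 6
  π[d](R) → 6
  R → 6
  ρ[h/d](R) → 6
  (π[d](R) ⋈[d=c] ρ[h/d](R)) → 5
  γ[d; MAX(h)→e]((π[d](R) ⋈[d=c] ρ[h/d](R))) → 2
  σ[e>2](γ[d; MAX(h)→e]((π[d](R) ⋈[d=c] ρ[h/d](R)))) → 1

|E| = 1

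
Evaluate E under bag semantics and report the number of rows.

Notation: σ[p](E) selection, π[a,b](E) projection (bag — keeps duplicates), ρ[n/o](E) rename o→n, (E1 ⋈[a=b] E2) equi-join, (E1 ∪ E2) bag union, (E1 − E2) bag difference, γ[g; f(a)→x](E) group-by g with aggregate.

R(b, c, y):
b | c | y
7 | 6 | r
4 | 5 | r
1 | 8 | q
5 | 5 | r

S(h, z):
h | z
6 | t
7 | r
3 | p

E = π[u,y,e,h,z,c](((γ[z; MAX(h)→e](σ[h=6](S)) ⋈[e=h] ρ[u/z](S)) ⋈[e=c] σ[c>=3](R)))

Row counts bottom-up:
  S → 3
  σ[h=6](S) → 1
  γ[z; MAX(h)→e](σ[h=6](S)) → 1
  S → 3
  ρ[u/z](S) → 3
  (γ[z; MAX(h)→e](σ[h=6](S)) ⋈[e=h] ρ[u/z](S)) → 1
  R → 4
  σ[c>=3](R) → 4
  ((γ[z; MAX(h)→e](σ[h=6](S)) ⋈[e=h] ρ[u/z](S)) ⋈[e=c] σ[c>=3](R)) → 1
  π[u,y,e,h,z,c](((γ[z; MAX(h)→e](σ[h=6](S)) ⋈[e=h] ρ[u/z](S)) ⋈[e=c] σ[c>=3](R))) → 1

|E| = 1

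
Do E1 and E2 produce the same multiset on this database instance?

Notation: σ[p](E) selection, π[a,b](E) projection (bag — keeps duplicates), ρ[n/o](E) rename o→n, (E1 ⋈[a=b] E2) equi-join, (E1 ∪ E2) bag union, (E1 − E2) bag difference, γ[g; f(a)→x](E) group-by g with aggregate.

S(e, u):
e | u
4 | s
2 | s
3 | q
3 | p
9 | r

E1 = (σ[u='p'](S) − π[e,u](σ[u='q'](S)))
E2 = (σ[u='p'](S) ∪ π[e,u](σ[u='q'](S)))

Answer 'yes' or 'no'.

E1 per-node cardinality:
  S → 5
  σ[u='p'](S) → 1
  S → 5
  σ[u='q'](S) → 1
  π[e,u](σ[u='q'](S)) → 1
  (σ[u='p'](S) − π[e,u](σ[u='q'](S))) → 1
E2 per-node cardinality:
  S → 5
  σ[u='p'](S) → 1
  S → 5
  σ[u='q'](S) → 1
  π[e,u](σ[u='q'](S)) → 1
  (σ[u='p'](S) ∪ π[e,u](σ[u='q'](S))) → 2

E1 result:
e | u
3 | p
E2 result:
e | u
3 | p
3 | q
Witness: (3, 'q') appears 0× in E1 but 1× in E2.

no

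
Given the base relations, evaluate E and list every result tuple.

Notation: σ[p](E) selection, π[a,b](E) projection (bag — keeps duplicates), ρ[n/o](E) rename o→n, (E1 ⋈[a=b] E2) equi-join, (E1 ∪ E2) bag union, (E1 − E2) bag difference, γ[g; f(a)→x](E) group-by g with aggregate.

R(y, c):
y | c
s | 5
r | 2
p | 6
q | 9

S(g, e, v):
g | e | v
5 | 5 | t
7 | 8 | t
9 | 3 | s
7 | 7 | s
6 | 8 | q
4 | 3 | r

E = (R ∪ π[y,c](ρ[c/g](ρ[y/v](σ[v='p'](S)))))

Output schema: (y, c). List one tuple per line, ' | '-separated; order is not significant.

Subexpression sizes:
  R → 4
  S → 6
  σ[v='p'](S) → 0
  ρ[y/v](σ[v='p'](S)) → 0
  ρ[c/g](ρ[y/v](σ[v='p'](S))) → 0
  π[y,c](ρ[c/g](ρ[y/v](σ[v='p'](S)))) → 0
  (R ∪ π[y,c](ρ[c/g](ρ[y/v](σ[v='p'](S))))) → 4

== RESULT ==
y | c
p | 6
q | 9
r | 2
s | 5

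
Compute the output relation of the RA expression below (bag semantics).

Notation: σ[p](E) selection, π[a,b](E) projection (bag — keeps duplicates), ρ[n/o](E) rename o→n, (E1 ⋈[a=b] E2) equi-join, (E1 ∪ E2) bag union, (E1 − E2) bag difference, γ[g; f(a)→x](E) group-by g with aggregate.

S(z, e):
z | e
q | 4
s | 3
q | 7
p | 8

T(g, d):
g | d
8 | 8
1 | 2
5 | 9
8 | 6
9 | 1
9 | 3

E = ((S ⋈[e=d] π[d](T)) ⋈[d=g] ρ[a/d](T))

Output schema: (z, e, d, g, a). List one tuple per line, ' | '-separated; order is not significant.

Row counts bottom-up:
  S → 4
  T → 6
  π[d](T) → 6
  (S ⋈[e=d] π[d](T)) → 2
  T → 6
  ρ[a/d](T) → 6
  ((S ⋈[e=d] π[d](T)) ⋈[d=g] ρ[a/d](T)) → 2

== RESULT ==
z | e | d | g | a
p | 8 | 8 | 8 | 6
p | 8 | 8 | 8 | 8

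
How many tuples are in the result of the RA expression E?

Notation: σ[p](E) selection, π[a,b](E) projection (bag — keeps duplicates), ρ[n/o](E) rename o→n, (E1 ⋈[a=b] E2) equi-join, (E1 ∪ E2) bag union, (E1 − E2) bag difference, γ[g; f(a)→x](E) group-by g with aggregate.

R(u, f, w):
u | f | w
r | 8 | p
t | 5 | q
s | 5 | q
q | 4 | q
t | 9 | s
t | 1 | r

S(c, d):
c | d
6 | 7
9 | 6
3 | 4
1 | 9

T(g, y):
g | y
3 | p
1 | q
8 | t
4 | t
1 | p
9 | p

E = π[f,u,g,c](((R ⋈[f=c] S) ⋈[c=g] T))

Subexpression sizes:
  R → 6
  S → 4
  (R ⋈[f=c] S) → 2
  T → 6
  ((R ⋈[f=c] S) ⋈[c=g] T) → 3
  π[f,u,g,c](((R ⋈[f=c] S) ⋈[c=g] T)) → 3

|E| = 3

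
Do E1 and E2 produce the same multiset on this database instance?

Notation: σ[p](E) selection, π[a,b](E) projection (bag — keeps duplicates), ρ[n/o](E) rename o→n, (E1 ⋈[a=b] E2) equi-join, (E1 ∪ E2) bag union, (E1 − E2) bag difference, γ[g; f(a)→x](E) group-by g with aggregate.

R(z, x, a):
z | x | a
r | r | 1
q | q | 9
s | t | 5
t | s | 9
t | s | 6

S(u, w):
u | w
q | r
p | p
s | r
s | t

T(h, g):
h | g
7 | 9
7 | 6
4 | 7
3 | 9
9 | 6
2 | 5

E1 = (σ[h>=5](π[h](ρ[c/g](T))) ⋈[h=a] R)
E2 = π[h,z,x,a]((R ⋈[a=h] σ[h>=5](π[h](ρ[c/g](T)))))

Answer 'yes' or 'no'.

E1 row counts bottom-up:
  T → 6
  ρ[c/g](T) → 6
  π[h](ρ[c/g](T)) → 6
  σ[h>=5](π[h](ρ[c/g](T))) → 3
  R → 5
  (σ[h>=5](π[h](ρ[c/g](T))) ⋈[h=a] R) → 2
E2 row counts bottom-up:
  R → 5
  T → 6
  ρ[c/g](T) → 6
  π[h](ρ[c/g](T)) → 6
  σ[h>=5](π[h](ρ[c/g](T))) → 3
  (R ⋈[a=h] σ[h>=5](π[h](ρ[c/g](T)))) → 2
  π[h,z,x,a]((R ⋈[a=h] σ[h>=5](π[h](ρ[c/g](T))))) → 2

E1 and E2 produce the same multiset:
h | z | x | a
9 | q | q | 9
9 | t | s | 9

yes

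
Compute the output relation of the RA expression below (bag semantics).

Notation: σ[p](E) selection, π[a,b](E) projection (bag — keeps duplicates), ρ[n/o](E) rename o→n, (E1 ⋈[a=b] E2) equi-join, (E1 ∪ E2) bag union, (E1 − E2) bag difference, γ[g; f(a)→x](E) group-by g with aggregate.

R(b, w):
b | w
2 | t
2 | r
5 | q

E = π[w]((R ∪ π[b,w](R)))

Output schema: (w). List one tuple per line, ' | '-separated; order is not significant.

Row counts bottom-up:
  R → 3
  R → 3
  π[b,w](R) → 3
  (R ∪ π[b,w](R)) → 6
  π[w]((R ∪ π[b,w](R))) → 6

== RESULT ==
w
q
q
r
r
t
t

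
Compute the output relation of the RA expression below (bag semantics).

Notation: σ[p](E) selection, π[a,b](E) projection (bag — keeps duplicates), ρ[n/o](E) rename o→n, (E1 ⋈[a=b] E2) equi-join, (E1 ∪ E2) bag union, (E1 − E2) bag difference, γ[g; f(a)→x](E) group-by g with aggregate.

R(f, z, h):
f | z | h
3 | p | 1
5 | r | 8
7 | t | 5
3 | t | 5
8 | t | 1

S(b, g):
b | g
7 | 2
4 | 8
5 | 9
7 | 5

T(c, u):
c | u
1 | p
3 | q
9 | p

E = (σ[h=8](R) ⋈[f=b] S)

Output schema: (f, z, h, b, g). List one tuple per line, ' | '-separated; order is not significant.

Subexpression sizes:
  R → 5
  σ[h=8](R) → 1
  S → 4
  (σ[h=8](R) ⋈[f=b] S) → 1

== RESULT ==
f | z | h | b | g
5 | r | 8 | 5 | 9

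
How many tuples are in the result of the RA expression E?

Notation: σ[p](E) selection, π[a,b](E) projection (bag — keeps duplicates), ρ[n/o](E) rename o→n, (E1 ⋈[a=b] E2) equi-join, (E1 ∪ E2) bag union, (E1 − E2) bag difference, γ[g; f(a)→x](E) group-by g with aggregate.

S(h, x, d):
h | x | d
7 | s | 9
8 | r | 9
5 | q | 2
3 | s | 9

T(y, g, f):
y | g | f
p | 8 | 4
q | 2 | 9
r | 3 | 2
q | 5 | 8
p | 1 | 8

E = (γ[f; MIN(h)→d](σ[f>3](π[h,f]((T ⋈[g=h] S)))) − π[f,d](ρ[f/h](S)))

Stepwise |·|:
  T → 5
  S → 4
  (T ⋈[g=h] S) → 3
  π[h,f]((T ⋈[g=h] S)) → 3
  σ[f>3](π[h,f]((T ⋈[g=h] S))) → 2
  γ[f; MIN(h)→d](σ[f>3](π[h,f]((T ⋈[g=h] S)))) → 2
  S → 4
  ρ[f/h](S) → 4
  π[f,d](ρ[f/h](S)) → 4
  (γ[f; MIN(h)→d](σ[f>3](π[h,f]((T ⋈[g=h] S)))) − π[f,d](ρ[f/h](S))) → 2

|E| = 2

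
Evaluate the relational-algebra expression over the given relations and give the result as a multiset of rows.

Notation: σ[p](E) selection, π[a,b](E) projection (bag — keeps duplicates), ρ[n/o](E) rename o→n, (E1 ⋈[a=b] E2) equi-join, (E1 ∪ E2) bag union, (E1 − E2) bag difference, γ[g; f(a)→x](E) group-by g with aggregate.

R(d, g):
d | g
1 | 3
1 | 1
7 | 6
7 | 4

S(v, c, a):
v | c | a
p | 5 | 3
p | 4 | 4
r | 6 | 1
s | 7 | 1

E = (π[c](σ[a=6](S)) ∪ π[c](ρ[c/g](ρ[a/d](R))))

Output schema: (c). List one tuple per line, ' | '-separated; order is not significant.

Stepwise |·|:
  S → 4
  σ[a=6](S) → 0
  π[c](σ[a=6](S)) → 0
  R → 4
  ρ[a/d](R) → 4
  ρ[c/g](ρ[a/d](R)) → 4
  π[c](ρ[c/g](ρ[a/d](R))) → 4
  (π[c](σ[a=6](S)) ∪ π[c](ρ[c/g](ρ[a/d](R)))) → 4

== RESULT ==
c
1
3
4
6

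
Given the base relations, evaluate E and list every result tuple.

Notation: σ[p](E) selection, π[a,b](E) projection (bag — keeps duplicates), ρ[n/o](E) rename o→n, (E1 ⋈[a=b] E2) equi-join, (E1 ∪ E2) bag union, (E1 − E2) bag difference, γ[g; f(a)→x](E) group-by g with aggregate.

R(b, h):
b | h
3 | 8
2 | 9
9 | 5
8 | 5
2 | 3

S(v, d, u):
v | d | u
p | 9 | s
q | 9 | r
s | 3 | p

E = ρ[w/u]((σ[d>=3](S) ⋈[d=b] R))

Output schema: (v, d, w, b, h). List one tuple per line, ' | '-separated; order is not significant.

Stepwise |·|:
  S → 3
  σ[d>=3](S) → 3
  R → 5
  (σ[d>=3](S) ⋈[d=b] R) → 3
  ρ[w/u]((σ[d>=3](S) ⋈[d=b] R)) → 3

== RESULT ==
v | d | w | b | h
p | 9 | s | 9 | 5
q | 9 | r | 9 | 5
s | 3 | p | 3 | 8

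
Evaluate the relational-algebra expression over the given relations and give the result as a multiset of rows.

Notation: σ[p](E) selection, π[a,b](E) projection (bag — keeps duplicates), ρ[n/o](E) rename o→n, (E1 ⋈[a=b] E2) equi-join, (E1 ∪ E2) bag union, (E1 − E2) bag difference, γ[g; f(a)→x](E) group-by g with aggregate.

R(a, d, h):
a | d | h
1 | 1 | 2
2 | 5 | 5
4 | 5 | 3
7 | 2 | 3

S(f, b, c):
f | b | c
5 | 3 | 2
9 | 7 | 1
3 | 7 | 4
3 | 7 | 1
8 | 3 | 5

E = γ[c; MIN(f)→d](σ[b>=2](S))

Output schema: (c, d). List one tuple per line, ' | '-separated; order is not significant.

Subexpression sizes:
  S → 5
  σ[b>=2](S) → 5
  γ[c; MIN(f)→d](σ[b>=2](S)) → 4

== RESULT ==
c | d
1 | 3
2 | 5
4 | 3
5 | 8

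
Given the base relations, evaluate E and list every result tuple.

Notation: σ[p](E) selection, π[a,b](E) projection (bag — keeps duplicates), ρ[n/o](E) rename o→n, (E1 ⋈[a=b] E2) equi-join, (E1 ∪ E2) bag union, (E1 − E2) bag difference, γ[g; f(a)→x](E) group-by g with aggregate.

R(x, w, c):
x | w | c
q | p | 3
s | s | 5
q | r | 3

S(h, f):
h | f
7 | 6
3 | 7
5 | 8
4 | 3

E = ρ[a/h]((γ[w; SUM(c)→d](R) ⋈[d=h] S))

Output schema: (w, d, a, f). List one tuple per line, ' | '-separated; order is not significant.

Row counts bottom-up:
  R → 3
  γ[w; SUM(c)→d](R) → 3
  S → 4
  (γ[w; SUM(c)→d](R) ⋈[d=h] S) → 3
  ρ[a/h]((γ[w; SUM(c)→d](R) ⋈[d=h] S)) → 3

== RESULT ==
w | d | a | f
p | 3 | 3 | 7
r | 3 | 3 | 7
s | 5 | 5 | 8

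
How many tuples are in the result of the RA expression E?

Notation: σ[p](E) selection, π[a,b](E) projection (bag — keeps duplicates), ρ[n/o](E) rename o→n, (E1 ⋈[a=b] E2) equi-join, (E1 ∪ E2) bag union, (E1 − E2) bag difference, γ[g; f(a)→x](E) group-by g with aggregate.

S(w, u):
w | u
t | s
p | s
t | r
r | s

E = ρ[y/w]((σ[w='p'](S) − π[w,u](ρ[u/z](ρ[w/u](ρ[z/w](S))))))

Per-node cardinality:
  S → 4
  σ[w='p'](S) → 1
  S → 4
  ρ[z/w](S) → 4
  ρ[w/u](ρ[z/w](S)) → 4
  ρ[u/z](ρ[w/u](ρ[z/w](S))) → 4
  π[w,u](ρ[u/z](ρ[w/u](ρ[z/w](S)))) → 4
  (σ[w='p'](S) − π[w,u](ρ[u/z](ρ[w/u](ρ[z/w](S))))) → 1
  ρ[y/w]((σ[w='p'](S) − π[w,u](ρ[u/z](ρ[w/u](ρ[z/w](S)))))) → 1

|E| = 1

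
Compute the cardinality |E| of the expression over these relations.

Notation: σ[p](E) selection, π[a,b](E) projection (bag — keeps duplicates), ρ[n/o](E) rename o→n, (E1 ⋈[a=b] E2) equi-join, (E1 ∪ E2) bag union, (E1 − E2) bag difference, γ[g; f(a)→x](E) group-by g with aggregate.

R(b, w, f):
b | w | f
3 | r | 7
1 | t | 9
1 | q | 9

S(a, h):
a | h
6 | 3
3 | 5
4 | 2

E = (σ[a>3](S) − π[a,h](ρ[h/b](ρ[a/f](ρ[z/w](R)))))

Per-node cardinality:
  S → 3
  σ[a>3](S) → 2
  R → 3
  ρ[z/w](R) → 3
  ρ[a/f](ρ[z/w](R)) → 3
  ρ[h/b](ρ[a/f](ρ[z/w](R))) → 3
  π[a,h](ρ[h/b](ρ[a/f](ρ[z/w](R)))) → 3
  (σ[a>3](S) − π[a,h](ρ[h/b](ρ[a/f](ρ[z/w](R))))) → 2

|E| = 2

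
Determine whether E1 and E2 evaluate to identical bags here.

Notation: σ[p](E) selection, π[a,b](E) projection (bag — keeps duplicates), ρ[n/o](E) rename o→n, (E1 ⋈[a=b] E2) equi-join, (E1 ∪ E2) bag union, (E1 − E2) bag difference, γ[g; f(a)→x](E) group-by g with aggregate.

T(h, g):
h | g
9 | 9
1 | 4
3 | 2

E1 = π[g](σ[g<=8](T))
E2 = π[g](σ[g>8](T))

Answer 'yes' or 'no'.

E1 per-node cardinality:
  T → 3
  σ[g<=8](T) → 2
  π[g](σ[g<=8](T)) → 2
E2 per-node cardinality:
  T → 3
  σ[g>8](T) → 1
  π[g](σ[g>8](T)) → 1

E1 result:
g
2
4
E2 result:
g
9
Witness: (2,) appears 1× in E1 but 0× in E2.

no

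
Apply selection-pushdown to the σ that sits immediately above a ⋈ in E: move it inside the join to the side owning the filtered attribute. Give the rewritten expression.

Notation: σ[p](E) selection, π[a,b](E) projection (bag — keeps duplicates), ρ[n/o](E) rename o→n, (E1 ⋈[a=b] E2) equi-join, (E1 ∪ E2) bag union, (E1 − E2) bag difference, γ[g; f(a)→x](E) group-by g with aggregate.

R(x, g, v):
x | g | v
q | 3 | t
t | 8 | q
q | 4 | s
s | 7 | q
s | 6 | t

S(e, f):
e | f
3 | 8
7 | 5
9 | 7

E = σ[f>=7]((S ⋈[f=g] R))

σ filters on f, owned by the left side.
E' = (σ[f>=7](S) ⋈[f=g] R)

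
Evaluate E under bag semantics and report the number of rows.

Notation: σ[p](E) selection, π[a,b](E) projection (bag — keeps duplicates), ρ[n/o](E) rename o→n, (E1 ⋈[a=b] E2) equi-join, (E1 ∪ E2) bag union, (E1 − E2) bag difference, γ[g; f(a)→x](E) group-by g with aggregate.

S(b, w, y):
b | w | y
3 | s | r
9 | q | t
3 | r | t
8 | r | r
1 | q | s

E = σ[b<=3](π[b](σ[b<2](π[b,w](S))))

Stepwise |·|:
  S → 5
  π[b,w](S) → 5
  σ[b<2](π[b,w](S)) → 1
  π[b](σ[b<2](π[b,w](S))) → 1
  σ[b<=3](π[b](σ[b<2](π[b,w](S)))) → 1

|E| = 1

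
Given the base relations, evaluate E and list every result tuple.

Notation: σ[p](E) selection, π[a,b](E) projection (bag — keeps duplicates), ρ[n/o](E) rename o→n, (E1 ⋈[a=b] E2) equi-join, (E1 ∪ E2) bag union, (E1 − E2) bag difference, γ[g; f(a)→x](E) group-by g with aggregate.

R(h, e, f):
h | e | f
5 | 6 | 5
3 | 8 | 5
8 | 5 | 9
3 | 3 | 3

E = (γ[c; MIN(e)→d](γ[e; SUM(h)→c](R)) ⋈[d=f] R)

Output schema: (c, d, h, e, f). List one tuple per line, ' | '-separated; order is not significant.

Stepwise |·|:
  R → 4
  γ[e; SUM(h)→c](R) → 4
  γ[c; MIN(e)→d](γ[e; SUM(h)→c](R)) → 3
  R → 4
  (γ[c; MIN(e)→d](γ[e; SUM(h)→c](R)) ⋈[d=f] R) → 3

== RESULT ==
c | d | h | e | f
3 | 3 | 3 | 3 | 3
8 | 5 | 3 | 8 | 5
8 | 5 | 5 | 6 | 5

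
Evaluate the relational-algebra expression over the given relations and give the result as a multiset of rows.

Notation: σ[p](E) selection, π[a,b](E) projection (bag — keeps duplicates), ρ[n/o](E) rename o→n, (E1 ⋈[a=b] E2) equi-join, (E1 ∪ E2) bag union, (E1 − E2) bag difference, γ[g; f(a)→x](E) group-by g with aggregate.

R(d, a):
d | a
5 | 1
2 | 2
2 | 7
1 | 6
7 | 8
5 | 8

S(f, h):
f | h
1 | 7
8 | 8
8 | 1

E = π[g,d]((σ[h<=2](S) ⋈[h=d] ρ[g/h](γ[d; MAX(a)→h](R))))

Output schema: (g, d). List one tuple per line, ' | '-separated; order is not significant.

Subexpression sizes:
  S → 3
  σ[h<=2](S) → 1
  R → 6
  γ[d; MAX(a)→h](R) → 4
  ρ[g/h](γ[d; MAX(a)→h](R)) → 4
  (σ[h<=2](S) ⋈[h=d] ρ[g/h](γ[d; MAX(a)→h](R))) → 1
  π[g,d]((σ[h<=2](S) ⋈[h=d] ρ[g/h](γ[d; MAX(a)→h](R)))) → 1

== RESULT ==
g | d
6 | 1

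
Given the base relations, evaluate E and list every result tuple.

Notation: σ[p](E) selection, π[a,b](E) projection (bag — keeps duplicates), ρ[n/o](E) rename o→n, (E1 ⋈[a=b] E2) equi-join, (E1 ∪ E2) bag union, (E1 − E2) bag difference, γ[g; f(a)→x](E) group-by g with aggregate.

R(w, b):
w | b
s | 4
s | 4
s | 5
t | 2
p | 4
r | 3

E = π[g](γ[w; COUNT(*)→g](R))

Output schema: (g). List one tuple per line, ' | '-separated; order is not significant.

Per-node cardinality:
  R → 6
  γ[w; COUNT(*)→g](R) → 4
  π[g](γ[w; COUNT(*)→g](R)) → 4

== RESULT ==
g
1
1
1
3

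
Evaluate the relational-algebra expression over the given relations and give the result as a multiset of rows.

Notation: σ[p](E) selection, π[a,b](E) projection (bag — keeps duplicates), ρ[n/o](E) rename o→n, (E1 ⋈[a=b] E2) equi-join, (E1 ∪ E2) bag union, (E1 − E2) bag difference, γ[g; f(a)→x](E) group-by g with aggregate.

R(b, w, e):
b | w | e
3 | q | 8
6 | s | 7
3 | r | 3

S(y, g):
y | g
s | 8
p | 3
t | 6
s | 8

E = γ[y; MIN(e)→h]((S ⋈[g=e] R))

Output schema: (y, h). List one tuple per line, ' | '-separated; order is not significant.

Per-node cardinality:
  S → 4
  R → 3
  (S ⋈[g=e] R) → 3
  γ[y; MIN(e)→h]((S ⋈[g=e] R)) → 2

== RESULT ==
y | h
p | 3
s | 8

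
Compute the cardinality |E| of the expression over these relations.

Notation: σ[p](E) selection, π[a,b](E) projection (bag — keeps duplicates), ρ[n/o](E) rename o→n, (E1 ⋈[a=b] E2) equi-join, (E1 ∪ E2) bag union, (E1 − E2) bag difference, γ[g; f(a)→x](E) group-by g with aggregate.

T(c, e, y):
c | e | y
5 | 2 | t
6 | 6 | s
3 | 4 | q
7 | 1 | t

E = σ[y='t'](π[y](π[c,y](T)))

Per-node cardinality:
  T → 4
  π[c,y](T) → 4
  π[y](π[c,y](T)) → 4
  σ[y='t'](π[y](π[c,y](T))) → 2

|E| = 2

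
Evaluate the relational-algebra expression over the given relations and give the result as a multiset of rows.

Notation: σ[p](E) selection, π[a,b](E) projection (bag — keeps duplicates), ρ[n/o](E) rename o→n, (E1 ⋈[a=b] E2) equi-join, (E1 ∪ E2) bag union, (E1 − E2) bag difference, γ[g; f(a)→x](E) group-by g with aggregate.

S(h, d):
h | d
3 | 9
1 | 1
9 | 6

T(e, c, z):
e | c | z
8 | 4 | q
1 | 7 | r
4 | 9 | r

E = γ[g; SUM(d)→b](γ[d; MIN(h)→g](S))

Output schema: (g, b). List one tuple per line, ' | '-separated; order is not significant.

Stepwise |·|:
  S → 3
  γ[d; MIN(h)→g](S) → 3
  γ[g; SUM(d)→b](γ[d; MIN(h)→g](S)) → 3

== RESULT ==
g | b
1 | 1
3 | 9
9 | 6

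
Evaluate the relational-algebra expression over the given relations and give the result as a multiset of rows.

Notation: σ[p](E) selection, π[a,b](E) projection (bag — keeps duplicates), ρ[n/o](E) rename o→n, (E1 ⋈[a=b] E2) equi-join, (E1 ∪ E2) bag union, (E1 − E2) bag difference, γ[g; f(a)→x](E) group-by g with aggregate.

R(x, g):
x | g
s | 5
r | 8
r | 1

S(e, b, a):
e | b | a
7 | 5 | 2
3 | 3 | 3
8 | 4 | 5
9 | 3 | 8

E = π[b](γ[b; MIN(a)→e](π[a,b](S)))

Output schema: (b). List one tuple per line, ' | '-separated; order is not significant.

Stepwise |·|:
  S → 4
  π[a,b](S) → 4
  γ[b; MIN(a)→e](π[a,b](S)) → 3
  π[b](γ[b; MIN(a)→e](π[a,b](S))) → 3

== RESULT ==
b
3
4
5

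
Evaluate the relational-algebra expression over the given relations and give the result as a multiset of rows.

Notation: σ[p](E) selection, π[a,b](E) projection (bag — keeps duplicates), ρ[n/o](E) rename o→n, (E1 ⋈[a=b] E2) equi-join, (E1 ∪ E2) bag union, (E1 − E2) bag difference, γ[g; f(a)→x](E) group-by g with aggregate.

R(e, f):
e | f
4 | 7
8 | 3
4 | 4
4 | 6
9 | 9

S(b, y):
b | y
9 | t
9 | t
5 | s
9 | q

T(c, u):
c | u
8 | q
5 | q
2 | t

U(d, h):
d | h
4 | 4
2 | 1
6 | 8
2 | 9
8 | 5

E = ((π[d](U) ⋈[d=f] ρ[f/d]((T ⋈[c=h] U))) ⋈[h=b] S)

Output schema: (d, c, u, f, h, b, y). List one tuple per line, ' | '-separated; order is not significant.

Row counts bottom-up:
  U → 5
  π[d](U) → 5
  T → 3
  U → 5
  (T ⋈[c=h] U) → 2
  ρ[f/d]((T ⋈[c=h] U)) → 2
  (π[d](U) ⋈[d=f] ρ[f/d]((T ⋈[c=h] U))) → 2
  S → 4
  ((π[d](U) ⋈[d=f] ρ[f/d]((T ⋈[c=h] U))) ⋈[h=b] S) → 1

== RESULT ==
d | c | u | f | h | b | y
8 | 5 | q | 8 | 5 | 5 | s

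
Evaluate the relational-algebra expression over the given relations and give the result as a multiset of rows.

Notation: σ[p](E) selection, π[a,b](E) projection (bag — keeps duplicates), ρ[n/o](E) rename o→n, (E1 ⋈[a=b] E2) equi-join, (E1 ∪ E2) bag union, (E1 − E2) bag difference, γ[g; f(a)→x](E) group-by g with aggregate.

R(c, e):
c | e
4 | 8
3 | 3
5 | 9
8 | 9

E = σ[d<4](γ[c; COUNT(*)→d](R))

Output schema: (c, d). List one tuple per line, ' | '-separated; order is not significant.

Subexpression sizes:
  R → 4
  γ[c; COUNT(*)→d](R) → 4
  σ[d<4](γ[c; COUNT(*)→d](R)) → 4

== RESULT ==
c | d
3 | 1
4 | 1
5 | 1
8 | 1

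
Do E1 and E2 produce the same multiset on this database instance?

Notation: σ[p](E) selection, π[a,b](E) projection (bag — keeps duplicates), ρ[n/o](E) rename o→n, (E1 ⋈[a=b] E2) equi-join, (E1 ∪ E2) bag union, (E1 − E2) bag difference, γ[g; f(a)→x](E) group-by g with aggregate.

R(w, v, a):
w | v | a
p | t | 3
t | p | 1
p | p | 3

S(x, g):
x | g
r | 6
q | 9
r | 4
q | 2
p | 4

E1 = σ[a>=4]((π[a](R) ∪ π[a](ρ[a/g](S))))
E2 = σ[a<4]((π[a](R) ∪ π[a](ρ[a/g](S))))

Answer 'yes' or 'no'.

E1 stepwise |·|:
  R → 3
  π[a](R) → 3
  S → 5
  ρ[a/g](S) → 5
  π[a](ρ[a/g](S)) → 5
  (π[a](R) ∪ π[a](ρ[a/g](S))) → 8
  σ[a>=4]((π[a](R) ∪ π[a](ρ[a/g](S)))) → 4
E2 stepwise |·|:
  R → 3
  π[a](R) → 3
  S → 5
  ρ[a/g](S) → 5
  π[a](ρ[a/g](S)) → 5
  (π[a](R) ∪ π[a](ρ[a/g](S))) → 8
  σ[a<4]((π[a](R) ∪ π[a](ρ[a/g](S)))) → 4

E1 result:
a
4
4
6
9
E2 result:
a
1
2
3
3
Witness: (6,) appears 1× in E1 but 0× in E2.

no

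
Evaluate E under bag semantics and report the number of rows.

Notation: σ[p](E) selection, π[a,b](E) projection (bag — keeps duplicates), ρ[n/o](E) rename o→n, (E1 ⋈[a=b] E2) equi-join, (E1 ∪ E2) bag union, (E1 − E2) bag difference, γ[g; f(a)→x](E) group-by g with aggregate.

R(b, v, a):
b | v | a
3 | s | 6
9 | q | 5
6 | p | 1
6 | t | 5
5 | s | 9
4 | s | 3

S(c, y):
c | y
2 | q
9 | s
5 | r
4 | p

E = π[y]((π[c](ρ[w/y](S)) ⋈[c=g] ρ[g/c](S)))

Stepwise |·|:
  S → 4
  ρ[w/y](S) → 4
  π[c](ρ[w/y](S)) → 4
  S → 4
  ρ[g/c](S) → 4
  (π[c](ρ[w/y](S)) ⋈[c=g] ρ[g/c](S)) → 4
  π[y]((π[c](ρ[w/y](S)) ⋈[c=g] ρ[g/c](S))) → 4

|E| = 4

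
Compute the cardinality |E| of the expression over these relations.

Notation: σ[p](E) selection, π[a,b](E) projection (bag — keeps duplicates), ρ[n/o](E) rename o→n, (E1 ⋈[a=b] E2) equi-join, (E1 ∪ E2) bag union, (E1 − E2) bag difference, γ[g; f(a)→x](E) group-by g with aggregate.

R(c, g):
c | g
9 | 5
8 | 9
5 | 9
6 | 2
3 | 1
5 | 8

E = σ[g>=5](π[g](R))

Row counts bottom-up:
  R → 6
  π[g](R) → 6
  σ[g>=5](π[g](R)) → 4

|E| = 4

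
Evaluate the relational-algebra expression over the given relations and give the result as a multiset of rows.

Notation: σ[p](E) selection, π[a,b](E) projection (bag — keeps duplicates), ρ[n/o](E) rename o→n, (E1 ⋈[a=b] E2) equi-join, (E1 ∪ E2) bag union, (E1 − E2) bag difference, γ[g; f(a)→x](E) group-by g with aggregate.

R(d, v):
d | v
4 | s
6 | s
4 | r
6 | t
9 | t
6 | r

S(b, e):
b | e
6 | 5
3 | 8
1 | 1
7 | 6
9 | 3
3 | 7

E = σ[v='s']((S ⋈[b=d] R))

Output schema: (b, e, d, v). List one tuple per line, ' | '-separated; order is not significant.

Subexpression sizes:
  S → 6
  R → 6
  (S ⋈[b=d] R) → 4
  σ[v='s']((S ⋈[b=d] R)) → 1

== RESULT ==
b | e | d | v
6 | 5 | 6 | s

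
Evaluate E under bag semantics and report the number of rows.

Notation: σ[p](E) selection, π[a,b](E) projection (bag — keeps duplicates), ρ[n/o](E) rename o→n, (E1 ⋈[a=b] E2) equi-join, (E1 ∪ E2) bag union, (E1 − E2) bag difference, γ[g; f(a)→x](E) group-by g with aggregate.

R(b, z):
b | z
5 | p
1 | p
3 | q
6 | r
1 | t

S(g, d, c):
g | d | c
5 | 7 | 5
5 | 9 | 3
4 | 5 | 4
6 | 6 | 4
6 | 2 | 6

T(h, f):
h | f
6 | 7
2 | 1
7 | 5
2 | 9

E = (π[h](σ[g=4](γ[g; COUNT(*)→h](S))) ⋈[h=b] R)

Row counts bottom-up:
  S → 5
  γ[g; COUNT(*)→h](S) → 3
  σ[g=4](γ[g; COUNT(*)→h](S)) → 1
  π[h](σ[g=4](γ[g; COUNT(*)→h](S))) → 1
  R → 5
  (π[h](σ[g=4](γ[g; COUNT(*)→h](S))) ⋈[h=b] R) → 2

|E| = 2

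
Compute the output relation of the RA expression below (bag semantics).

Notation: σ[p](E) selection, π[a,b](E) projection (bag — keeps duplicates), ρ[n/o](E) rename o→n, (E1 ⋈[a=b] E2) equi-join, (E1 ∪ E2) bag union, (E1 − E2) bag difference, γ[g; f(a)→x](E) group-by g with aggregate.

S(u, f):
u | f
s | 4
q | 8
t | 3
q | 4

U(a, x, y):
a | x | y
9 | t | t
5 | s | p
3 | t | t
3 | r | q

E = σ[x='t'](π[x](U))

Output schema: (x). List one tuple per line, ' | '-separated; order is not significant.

Row counts bottom-up:
  U → 4
  π[x](U) → 4
  σ[x='t'](π[x](U)) → 2

== RESULT ==
x
t
t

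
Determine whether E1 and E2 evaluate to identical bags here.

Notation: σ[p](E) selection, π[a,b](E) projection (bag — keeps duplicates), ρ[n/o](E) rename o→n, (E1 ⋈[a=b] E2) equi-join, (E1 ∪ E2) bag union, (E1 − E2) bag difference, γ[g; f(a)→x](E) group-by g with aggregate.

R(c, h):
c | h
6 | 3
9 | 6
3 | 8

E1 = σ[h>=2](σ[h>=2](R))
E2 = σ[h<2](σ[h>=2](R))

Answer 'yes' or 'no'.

E1 per-node cardinality:
  R → 3
  σ[h>=2](R) → 3
  σ[h>=2](σ[h>=2](R)) → 3
E2 per-node cardinality:
  R → 3
  σ[h>=2](R) → 3
  σ[h<2](σ[h>=2](R)) → 0

E1 result:
c | h
3 | 8
6 | 3
9 | 6
E2 result:
c | h
(0 rows)
Witness: (3, 8) appears 1× in E1 but 0× in E2.

no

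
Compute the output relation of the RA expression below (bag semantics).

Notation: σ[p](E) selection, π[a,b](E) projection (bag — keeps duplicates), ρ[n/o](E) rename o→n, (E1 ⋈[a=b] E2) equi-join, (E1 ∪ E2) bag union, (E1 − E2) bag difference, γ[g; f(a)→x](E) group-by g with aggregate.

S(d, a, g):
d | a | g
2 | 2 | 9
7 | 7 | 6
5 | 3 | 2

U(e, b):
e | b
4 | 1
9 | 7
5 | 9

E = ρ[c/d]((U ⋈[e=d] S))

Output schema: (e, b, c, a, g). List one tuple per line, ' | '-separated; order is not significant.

Row counts bottom-up:
  U → 3
  S → 3
  (U ⋈[e=d] S) → 1
  ρ[c/d]((U ⋈[e=d] S)) → 1

== RESULT ==
e | b | c | a | g
5 | 9 | 5 | 3 | 2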